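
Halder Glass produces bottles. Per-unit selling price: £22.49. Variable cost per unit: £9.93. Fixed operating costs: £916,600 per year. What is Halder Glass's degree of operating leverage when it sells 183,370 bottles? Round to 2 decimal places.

Contribution at this volume is 183,370 × £12.56 = £2,303,127.20.
Subtracting fixed costs: EBIT = £2,303,127.20 − £916,600 = £1,386,527.20.
Degree of operating leverage = £2,303,127.20 / £1,386,527.20 = 1.6611.

1.66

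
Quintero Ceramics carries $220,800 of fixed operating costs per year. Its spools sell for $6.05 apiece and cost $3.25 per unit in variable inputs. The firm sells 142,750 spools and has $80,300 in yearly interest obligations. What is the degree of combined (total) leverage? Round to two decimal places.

4.05

Total contribution margin = 142,750 × $2.80 = $399,700.00.
EBIT = $399,700.00 − $220,800 = $178,900.00. Interest = $80,300.00, so EBIT − I = $98,600.00.
Degree of total leverage = total CM / (EBIT − interest) = $399,700.00 / $98,600.00 = 4.0538.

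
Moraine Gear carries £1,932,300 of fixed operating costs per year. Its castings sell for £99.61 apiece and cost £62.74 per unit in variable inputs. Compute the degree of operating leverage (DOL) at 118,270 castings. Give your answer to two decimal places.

At 118,270 units, contribution = 118,270 × £36.87 = £4,360,614.90.
Subtracting fixed costs: EBIT = £4,360,614.90 − £1,932,300 = £2,428,314.90.
DOL = contribution ÷ EBIT = £4,360,614.90 ÷ £2,428,314.90 = 1.7957.

1.80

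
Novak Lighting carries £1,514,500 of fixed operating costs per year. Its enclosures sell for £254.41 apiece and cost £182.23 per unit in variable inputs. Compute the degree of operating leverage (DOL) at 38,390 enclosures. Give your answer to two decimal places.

2.21

Contribution at this volume is 38,390 × £72.18 = £2,770,990.20.
Operating income = contribution − fixed costs = £2,770,990.20 − £1,514,500 = £1,256,490.20.
So DOL = total CM / EBIT = £2,770,990.20 / £1,256,490.20 = 2.2053.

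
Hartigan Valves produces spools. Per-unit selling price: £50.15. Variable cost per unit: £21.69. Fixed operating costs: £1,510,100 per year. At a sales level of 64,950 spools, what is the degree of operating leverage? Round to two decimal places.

5.46

Total contribution margin = 64,950 × £28.46 = £1,848,477.00.
EBIT = £1,848,477.00 − £1,510,100 = £338,377.00.
So DOL = total CM / EBIT = £1,848,477.00 / £338,377.00 = 5.4628.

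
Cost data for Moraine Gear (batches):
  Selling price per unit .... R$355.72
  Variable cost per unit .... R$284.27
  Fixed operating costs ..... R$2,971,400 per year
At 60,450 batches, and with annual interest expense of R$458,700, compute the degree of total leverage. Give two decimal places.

At 60,450 units, contribution = 60,450 × R$71.45 = R$4,319,152.50.
EBIT = R$4,319,152.50 − R$2,971,400 = R$1,347,752.50. Interest = R$458,700.00, so EBIT − I = R$889,052.50.
Degree of total leverage = total CM / (EBIT − interest) = R$4,319,152.50 / R$889,052.50 = 4.8582.

4.86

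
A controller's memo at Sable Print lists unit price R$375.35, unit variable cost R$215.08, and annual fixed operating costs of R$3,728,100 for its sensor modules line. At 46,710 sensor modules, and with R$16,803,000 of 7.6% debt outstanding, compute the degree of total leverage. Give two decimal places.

3.02

Total contribution margin = 46,710 × R$160.27 = R$7,486,211.70.
Subtracting fixed costs: EBIT = R$7,486,211.70 − R$3,728,100 = R$3,758,111.70. Interest = R$1,277,028.00.
DOL = R$7,486,211.70 ÷ R$3,758,111.70 = 1.9920; DFL = R$3,758,111.70 ÷ R$2,481,083.70 = 1.5147.
Combined leverage = 1.9920 × 1.5147 = 3.0173.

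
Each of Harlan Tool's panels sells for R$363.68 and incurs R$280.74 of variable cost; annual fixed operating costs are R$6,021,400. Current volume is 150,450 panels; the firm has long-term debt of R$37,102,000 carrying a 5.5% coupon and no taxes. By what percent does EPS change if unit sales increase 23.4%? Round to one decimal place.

+66.1%

At 150,450 units, contribution = 150,450 × R$82.94 = R$12,478,323.00.
EBIT = R$12,478,323.00 − R$6,021,400 = R$6,456,923.00.
After interest of R$2,040,610.00, pre-tax earnings = R$4,416,313.00.
DCL = total CM / (EBIT − I) = R$12,478,323.00 / R$4,416,313.00 = 2.8255.
EPS therefore changes by 2.8255 × (+23.4%) = +66.1%.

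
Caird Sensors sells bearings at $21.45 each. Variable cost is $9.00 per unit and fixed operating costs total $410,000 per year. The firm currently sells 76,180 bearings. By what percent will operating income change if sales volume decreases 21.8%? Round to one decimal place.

At 76,180 units, contribution = 76,180 × $12.45 = $948,441.00.
EBIT = $948,441.00 − $410,000 = $538,441.00.
Degree of operating leverage = $948,441.00 / $538,441.00 = 1.7615.
So EBIT moves 1.7615 × (-21.8%) = -38.4%.

-38.4%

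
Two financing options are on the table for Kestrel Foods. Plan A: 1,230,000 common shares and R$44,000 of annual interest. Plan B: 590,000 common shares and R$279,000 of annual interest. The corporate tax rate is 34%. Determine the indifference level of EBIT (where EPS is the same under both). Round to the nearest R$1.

Set EPS_A = EPS_B: (EBIT − R$44,000)(1 − 0.34) ÷ 1,230,000 = (EBIT − R$279,000)(1 − 0.34) ÷ 590,000.
Cancelling (1 − t) and cross-multiplying: 590,000·(EBIT − 44,000) = 1,230,000·(EBIT − 279,000).
EBIT × (1,230,000 − 590,000) = 279,000 × 1,230,000 − 44,000 × 590,000 = 317,210,000,000, so EBIT = 317,210,000,000 ÷ 640,000 = 495,640.62.

R$495,641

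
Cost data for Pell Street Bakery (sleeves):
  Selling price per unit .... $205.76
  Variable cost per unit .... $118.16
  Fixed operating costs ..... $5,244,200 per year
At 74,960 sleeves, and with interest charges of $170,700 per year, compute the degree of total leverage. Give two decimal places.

5.70

Total contribution margin = 74,960 × $87.60 = $6,566,496.00.
Operating income = contribution − fixed costs = $6,566,496.00 − $5,244,200 = $1,322,296.00. Interest = $170,700.00.
DOL = $6,566,496.00 ÷ $1,322,296.00 = 4.9660; DFL = $1,322,296.00 ÷ $1,151,596.00 = 1.1482.
Combined leverage = 4.9660 × 1.1482 = 5.7020.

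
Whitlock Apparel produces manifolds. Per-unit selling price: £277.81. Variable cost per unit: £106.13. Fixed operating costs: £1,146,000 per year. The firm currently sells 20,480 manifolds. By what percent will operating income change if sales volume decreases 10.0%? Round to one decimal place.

-14.8%

Total contribution margin = 20,480 × £171.68 = £3,516,006.40.
Operating income = contribution − fixed costs = £3,516,006.40 − £1,146,000 = £2,370,006.40.
So DOL = total CM / EBIT = £3,516,006.40 / £2,370,006.40 = 1.4835.
%ΔEBIT = DOL × %ΔSales = 1.4835 × -10.0% = -14.8%.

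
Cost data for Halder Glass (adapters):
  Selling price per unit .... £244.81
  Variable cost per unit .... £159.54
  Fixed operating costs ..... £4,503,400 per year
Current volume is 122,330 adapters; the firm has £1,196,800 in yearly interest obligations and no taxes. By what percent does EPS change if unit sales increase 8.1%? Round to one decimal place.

+17.9%

Total contribution margin = 122,330 × £85.27 = £10,431,079.10.
Subtracting fixed costs: EBIT = £10,431,079.10 − £4,503,400 = £5,927,679.10.
Interest = £1,196,800.00, so EBIT − I = £4,730,879.10.
DCL = total CM / (EBIT − I) = £10,431,079.10 / £4,730,879.10 = 2.2049.
%ΔEPS = DCL × %ΔSales = 2.2049 × +8.1% = +17.9%.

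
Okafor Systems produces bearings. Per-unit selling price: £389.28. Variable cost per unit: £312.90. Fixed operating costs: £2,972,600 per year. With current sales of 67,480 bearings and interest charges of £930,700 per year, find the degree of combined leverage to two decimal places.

4.12

Total contribution margin = 67,480 × £76.38 = £5,154,122.40.
Subtracting fixed costs: EBIT = £5,154,122.40 − £2,972,600 = £2,181,522.40. Interest = £930,700.00, so EBIT − I = £1,250,822.40.
Degree of total leverage = total CM / (EBIT − interest) = £5,154,122.40 / £1,250,822.40 = 4.1206.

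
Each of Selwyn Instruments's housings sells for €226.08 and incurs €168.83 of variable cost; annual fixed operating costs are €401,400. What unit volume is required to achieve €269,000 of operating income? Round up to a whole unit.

Contribution margin per unit = €226.08 − €168.83 = €57.25.
Units = (FC + target) / CM = (€401,400 + €269,000) / €57.25 = 11,710.04, so 11,711 housings.

11,711 housings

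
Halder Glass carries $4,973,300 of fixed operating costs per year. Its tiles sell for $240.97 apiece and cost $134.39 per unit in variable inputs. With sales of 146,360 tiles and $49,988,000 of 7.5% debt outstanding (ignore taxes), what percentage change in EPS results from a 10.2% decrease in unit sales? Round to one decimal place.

-23.1%

Contribution at this volume is 146,360 × $106.58 = $15,599,048.80.
Subtracting fixed costs: EBIT = $15,599,048.80 − $4,973,300 = $10,625,748.80.
After interest of $3,749,100.00, pre-tax earnings = $6,876,648.80.
DCL = total CM / (EBIT − I) = $15,599,048.80 / $6,876,648.80 = 2.2684.
%ΔEPS = DCL × %ΔSales = 2.2684 × -10.2% = -23.1%.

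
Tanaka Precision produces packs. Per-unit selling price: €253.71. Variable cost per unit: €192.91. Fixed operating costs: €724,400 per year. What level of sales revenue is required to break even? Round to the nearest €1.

€3,022,821

CM per unit = €253.71 − €192.91 = €60.80; CM ratio = €60.80 / €253.71 = 0.2396.
Break-even revenue = fixed costs × price ÷ CM = €724,400 × €253.71 ÷ €60.80 = €3,022,821.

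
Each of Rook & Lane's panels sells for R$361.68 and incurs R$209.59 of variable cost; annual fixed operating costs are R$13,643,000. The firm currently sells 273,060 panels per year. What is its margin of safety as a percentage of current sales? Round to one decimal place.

67.1%

Contribution margin per unit = R$361.68 − R$209.59 = R$152.09. Break-even units = R$13,643,000 ÷ R$152.09 = 89,703.47; break-even revenue = 89,703.47 × R$361.68 = R$32,443,949.24.
Actual sales revenue = 273,060 × R$361.68 = R$98,760,340.80.
Margin of safety = (R$98,760,340.80 − R$32,443,949.24) ÷ R$98,760,340.80 = 67.1%.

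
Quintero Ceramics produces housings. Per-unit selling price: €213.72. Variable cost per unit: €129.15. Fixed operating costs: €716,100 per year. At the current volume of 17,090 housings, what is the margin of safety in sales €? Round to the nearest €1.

€1,842,792

Unit CM = price − variable cost = €213.72 − €129.15 = €84.57. Break-even units = €716,100 ÷ €84.57 = 8,467.54; break-even revenue = 8,467.54 × €213.72 = €1,809,683.01.
Current sales = 17,090 × €213.72 = €3,652,474.80.
Margin of safety = €3,652,474.80 − €1,809,683.01 = €1,842,792.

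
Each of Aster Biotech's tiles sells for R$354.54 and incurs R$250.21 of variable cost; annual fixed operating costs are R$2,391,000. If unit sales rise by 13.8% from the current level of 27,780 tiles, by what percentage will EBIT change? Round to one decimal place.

Total contribution margin = 27,780 × R$104.33 = R$2,898,287.40.
EBIT = R$2,898,287.40 − R$2,391,000 = R$507,287.40.
So DOL = total CM / EBIT = R$2,898,287.40 / R$507,287.40 = 5.7133.
%ΔEBIT = DOL × %ΔSales = 5.7133 × +13.8% = +78.8%.

+78.8%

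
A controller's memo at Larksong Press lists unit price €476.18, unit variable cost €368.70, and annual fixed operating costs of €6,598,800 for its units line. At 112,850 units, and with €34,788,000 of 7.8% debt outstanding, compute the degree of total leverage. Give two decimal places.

At 112,850 units, contribution = 112,850 × €107.48 = €12,129,118.00.
Subtracting fixed costs: EBIT = €12,129,118.00 − €6,598,800 = €5,530,318.00. Interest = €2,713,464.00.
DOL = €12,129,118.00 ÷ €5,530,318.00 = 2.1932; DFL = €5,530,318.00 ÷ €2,816,854.00 = 1.9633.
DCL = DOL × DFL = 2.1932 × 1.9633 = 4.3059.

4.31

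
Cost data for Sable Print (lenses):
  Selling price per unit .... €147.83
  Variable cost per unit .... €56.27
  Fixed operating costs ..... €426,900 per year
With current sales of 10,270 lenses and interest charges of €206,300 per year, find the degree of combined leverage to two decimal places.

Total contribution margin = 10,270 × €91.56 = €940,321.20.
EBIT = €940,321.20 − €426,900 = €513,421.20. Interest = €206,300.00.
DOL = €940,321.20 ÷ €513,421.20 = 1.8315; DFL = €513,421.20 ÷ €307,121.20 = 1.6717.
DCL = DOL × DFL = 1.8315 × 1.6717 = 3.0617.

3.06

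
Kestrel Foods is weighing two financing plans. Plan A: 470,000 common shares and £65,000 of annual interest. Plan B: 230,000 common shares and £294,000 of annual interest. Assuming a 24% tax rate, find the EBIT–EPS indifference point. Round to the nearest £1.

£513,458

At indifference, (EBIT − 65,000)(1 − t)/470,000 = (EBIT − 294,000)(1 − t)/230,000.
The (1 − t) factor cancels: (EBIT − 65,000) × 230,000 = (EBIT − 294,000) × 470,000.
EBIT × (470,000 − 230,000) = 294,000 × 470,000 − 65,000 × 230,000 = 123,230,000,000, so EBIT = 123,230,000,000 ÷ 240,000 = 513,458.33.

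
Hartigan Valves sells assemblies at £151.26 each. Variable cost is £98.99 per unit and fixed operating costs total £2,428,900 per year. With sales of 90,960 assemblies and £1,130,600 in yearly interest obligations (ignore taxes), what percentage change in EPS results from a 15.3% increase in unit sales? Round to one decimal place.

+60.9%

At 90,960 units, contribution = 90,960 × £52.27 = £4,754,479.20.
EBIT = £4,754,479.20 − £2,428,900 = £2,325,579.20.
Interest = £1,130,600.00, so EBIT − I = £1,194,979.20.
DCL = total CM / (EBIT − I) = £4,754,479.20 / £1,194,979.20 = 3.9787.
EPS therefore changes by 3.9787 × (+15.3%) = +60.9%.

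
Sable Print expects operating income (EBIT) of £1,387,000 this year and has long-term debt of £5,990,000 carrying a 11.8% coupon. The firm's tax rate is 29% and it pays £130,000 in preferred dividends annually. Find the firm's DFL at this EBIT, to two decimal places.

Interest = £706,820.00.
Preferred dividends grossed up pre-tax: £130,000 / (1 − 0.29) = £183,098.59.
DFL = EBIT ÷ [EBIT − I − D_p/(1−t)] = £1,387,000 ÷ [£1,387,000 − £706,820.00 − £183,098.59] = £1,387,000 ÷ £497,081.41 = 2.7903.

2.79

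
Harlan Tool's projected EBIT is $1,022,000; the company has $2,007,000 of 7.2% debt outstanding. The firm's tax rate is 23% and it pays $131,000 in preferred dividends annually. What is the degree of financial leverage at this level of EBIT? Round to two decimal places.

1.44

Interest = $144,504.00.
Preferred dividends grossed up pre-tax: $131,000 / (1 − 0.23) = $170,129.87.
DFL = EBIT ÷ [EBIT − I − D_p/(1−t)] = $1,022,000 ÷ [$1,022,000 − $144,504.00 − $170,129.87] = $1,022,000 ÷ $707,366.13 = 1.4448.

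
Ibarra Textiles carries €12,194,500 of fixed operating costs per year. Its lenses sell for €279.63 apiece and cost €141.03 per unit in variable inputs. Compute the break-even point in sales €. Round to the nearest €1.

CM per unit = €279.63 − €141.03 = €138.60; CM ratio = €138.60 / €279.63 = 0.4957.
Break-even sales = FC ÷ CM ratio = €12,194,500 × €279.63 / €138.60 = €24,602,800.

€24,602,800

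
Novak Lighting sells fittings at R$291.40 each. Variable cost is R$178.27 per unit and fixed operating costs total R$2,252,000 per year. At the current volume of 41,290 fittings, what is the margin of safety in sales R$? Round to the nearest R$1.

Each unit contributes R$291.40 − R$178.27 = R$113.13. Break-even units = R$2,252,000 ÷ R$113.13 = 19,906.30; break-even revenue = 19,906.30 × R$291.40 = R$5,800,696.54.
Current sales = 41,290 × R$291.40 = R$12,031,906.00.
Margin of safety = R$12,031,906.00 − R$5,800,696.54 = R$6,231,209.

R$6,231,209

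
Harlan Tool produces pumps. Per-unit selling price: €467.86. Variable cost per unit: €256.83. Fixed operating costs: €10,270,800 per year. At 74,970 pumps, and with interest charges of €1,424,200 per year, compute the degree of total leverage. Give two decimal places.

At 74,970 units, contribution = 74,970 × €211.03 = €15,820,919.10.
Subtracting fixed costs: EBIT = €15,820,919.10 − €10,270,800 = €5,550,119.10. Interest = €1,424,200.00, so EBIT − I = €4,125,919.10.
DCL = contribution ÷ (EBIT − I) = €15,820,919.10 ÷ €4,125,919.10 = 3.8345.

3.83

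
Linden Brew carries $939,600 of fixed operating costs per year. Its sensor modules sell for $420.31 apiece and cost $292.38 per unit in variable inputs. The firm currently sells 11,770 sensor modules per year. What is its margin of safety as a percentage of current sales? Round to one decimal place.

Contribution margin per unit = $420.31 − $292.38 = $127.93. Break-even units = $939,600 ÷ $127.93 = 7,344.64; break-even revenue = 7,344.64 × $420.31 = $3,087,026.31.
Current sales = 11,770 × $420.31 = $4,947,048.70.
Margin of safety = ($4,947,048.70 − $3,087,026.31) ÷ $4,947,048.70 = 37.6%.

37.6%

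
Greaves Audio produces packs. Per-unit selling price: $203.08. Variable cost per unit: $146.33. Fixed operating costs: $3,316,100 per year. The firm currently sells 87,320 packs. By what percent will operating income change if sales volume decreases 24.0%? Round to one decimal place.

-72.5%

Total contribution margin = 87,320 × $56.75 = $4,955,410.00.
Subtracting fixed costs: EBIT = $4,955,410.00 − $3,316,100 = $1,639,310.00.
So DOL = total CM / EBIT = $4,955,410.00 / $1,639,310.00 = 3.0229.
So EBIT moves 3.0229 × (-24.0%) = -72.5%.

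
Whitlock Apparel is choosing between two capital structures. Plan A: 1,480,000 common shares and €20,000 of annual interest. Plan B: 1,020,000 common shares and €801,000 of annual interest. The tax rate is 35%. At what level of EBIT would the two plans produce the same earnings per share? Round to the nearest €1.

€2,532,783

Set EPS_A = EPS_B: (EBIT − €20,000)(1 − 0.35) ÷ 1,480,000 = (EBIT − €801,000)(1 − 0.35) ÷ 1,020,000.
Cancelling (1 − t) and cross-multiplying: 1,020,000·(EBIT − 20,000) = 1,480,000·(EBIT − 801,000).
EBIT × (1,480,000 − 1,020,000) = 801,000 × 1,480,000 − 20,000 × 1,020,000 = 1,165,080,000,000, so EBIT = 1,165,080,000,000 ÷ 460,000 = 2,532,782.61.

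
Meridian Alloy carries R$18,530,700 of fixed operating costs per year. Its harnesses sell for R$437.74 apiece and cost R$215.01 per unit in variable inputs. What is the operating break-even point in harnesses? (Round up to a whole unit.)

Contribution margin per unit = R$437.74 − R$215.01 = R$222.73.
Break-even volume = fixed costs ÷ CM per unit = R$18,530,700 ÷ R$222.73 = 83,198.04, so 83,199 harnesses.

83,199 harnesses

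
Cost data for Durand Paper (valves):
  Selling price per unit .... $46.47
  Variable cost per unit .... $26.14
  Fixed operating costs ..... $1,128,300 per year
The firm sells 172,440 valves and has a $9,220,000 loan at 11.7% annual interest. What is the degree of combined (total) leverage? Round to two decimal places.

Contribution at this volume is 172,440 × $20.33 = $3,505,705.20.
Operating income = contribution − fixed costs = $3,505,705.20 − $1,128,300 = $2,377,405.20. Interest = $1,078,740.00, so EBIT − I = $1,298,665.20.
Degree of total leverage = total CM / (EBIT − interest) = $3,505,705.20 / $1,298,665.20 = 2.6995.

2.70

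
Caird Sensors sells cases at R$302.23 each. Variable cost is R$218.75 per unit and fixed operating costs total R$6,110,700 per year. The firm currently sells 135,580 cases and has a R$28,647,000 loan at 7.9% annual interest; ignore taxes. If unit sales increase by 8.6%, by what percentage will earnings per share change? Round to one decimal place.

Contribution at this volume is 135,580 × R$83.48 = R$11,318,218.40.
EBIT = R$11,318,218.40 − R$6,110,700 = R$5,207,518.40.
After interest of R$2,263,113.00, pre-tax earnings = R$2,944,405.40.
DCL = total CM / (EBIT − I) = R$11,318,218.40 / R$2,944,405.40 = 3.8440.
EPS therefore changes by 3.8440 × (+8.6%) = +33.1%.

+33.1%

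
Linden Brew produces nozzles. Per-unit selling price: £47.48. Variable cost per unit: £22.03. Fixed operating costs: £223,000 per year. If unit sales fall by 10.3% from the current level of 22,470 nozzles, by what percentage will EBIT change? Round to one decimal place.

Contribution at this volume is 22,470 × £25.45 = £571,861.50.
Subtracting fixed costs: EBIT = £571,861.50 − £223,000 = £348,861.50.
Degree of operating leverage = £571,861.50 / £348,861.50 = 1.6392.
%ΔEBIT = DOL × %ΔSales = 1.6392 × -10.3% = -16.9%.

-16.9%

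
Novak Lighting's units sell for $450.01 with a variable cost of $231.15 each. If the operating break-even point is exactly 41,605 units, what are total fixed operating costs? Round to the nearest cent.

Unit CM = price − variable cost = $450.01 − $231.15 = $218.86.
Fixed costs = break-even units × CM = 41,605 × $218.86 = $9,105,670.30.

$9,105,670.30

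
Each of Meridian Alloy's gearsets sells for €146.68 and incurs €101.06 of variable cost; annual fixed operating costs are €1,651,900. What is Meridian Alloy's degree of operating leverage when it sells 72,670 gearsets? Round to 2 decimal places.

1.99

Total contribution margin = 72,670 × €45.62 = €3,315,205.40.
EBIT = €3,315,205.40 − €1,651,900 = €1,663,305.40.
DOL = contribution ÷ EBIT = €3,315,205.40 ÷ €1,663,305.40 = 1.9931.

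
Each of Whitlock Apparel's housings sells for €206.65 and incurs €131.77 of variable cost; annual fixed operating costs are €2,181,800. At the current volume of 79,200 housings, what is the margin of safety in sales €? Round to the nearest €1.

Unit CM = price − variable cost = €206.65 − €131.77 = €74.88. Break-even units = €2,181,800 ÷ €74.88 = 29,137.29; break-even revenue = 29,137.29 × €206.65 = €6,021,220.22.
Current sales = 79,200 × €206.65 = €16,366,680.00.
Margin of safety = €16,366,680.00 − €6,021,220.22 = €10,345,460.

€10,345,460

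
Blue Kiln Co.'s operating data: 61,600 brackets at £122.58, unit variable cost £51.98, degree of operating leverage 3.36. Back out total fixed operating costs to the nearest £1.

£3,054,627

Total contribution margin = 61,600 × £70.60 = £4,348,960.00.
DOL = contribution / EBIT, so EBIT = £4,348,960.00 / 3.36 = £1,294,333.33.
And FC = contribution − EBIT = £4,348,960.00 − £1,294,333.33 = £3,054,627.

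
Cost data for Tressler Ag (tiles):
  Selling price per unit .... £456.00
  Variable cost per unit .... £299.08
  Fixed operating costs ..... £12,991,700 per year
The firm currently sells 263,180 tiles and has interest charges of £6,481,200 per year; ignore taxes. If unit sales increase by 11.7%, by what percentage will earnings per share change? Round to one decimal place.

+22.1%

At 263,180 units, contribution = 263,180 × £156.92 = £41,298,205.60.
Subtracting fixed costs: EBIT = £41,298,205.60 − £12,991,700 = £28,306,505.60.
After interest of £6,481,200.00, pre-tax earnings = £21,825,305.60.
Degree of combined leverage = contribution ÷ (EBIT − I) = £41,298,205.60 ÷ £21,825,305.60 = 1.8922.
%ΔEPS = DCL × %ΔSales = 1.8922 × +11.7% = +22.1%.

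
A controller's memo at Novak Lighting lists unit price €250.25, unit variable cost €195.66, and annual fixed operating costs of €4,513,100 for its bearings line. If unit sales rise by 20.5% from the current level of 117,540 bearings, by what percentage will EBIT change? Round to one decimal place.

+69.1%

Contribution at this volume is 117,540 × €54.59 = €6,416,508.60.
Subtracting fixed costs: EBIT = €6,416,508.60 − €4,513,100 = €1,903,408.60.
DOL = contribution ÷ EBIT = €6,416,508.60 ÷ €1,903,408.60 = 3.3711.
%ΔEBIT = DOL × %ΔSales = 3.3711 × +20.5% = +69.1%.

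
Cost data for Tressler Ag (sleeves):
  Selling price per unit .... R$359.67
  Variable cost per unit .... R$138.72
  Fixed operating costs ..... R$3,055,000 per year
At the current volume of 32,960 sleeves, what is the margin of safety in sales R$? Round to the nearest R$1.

R$6,881,689

Unit CM = price − variable cost = R$359.67 − R$138.72 = R$220.95. Break-even units = R$3,055,000 ÷ R$220.95 = 13,826.66; break-even revenue = 13,826.66 × R$359.67 = R$4,973,033.94.
Actual sales revenue = 32,960 × R$359.67 = R$11,854,723.20.
Margin of safety = R$11,854,723.20 − R$4,973,033.94 = R$6,881,689.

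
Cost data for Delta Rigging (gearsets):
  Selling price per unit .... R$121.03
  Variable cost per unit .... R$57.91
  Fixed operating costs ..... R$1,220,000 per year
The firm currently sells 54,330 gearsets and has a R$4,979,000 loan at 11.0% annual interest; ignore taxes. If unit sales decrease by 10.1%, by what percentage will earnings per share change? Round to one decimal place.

At 54,330 units, contribution = 54,330 × R$63.12 = R$3,429,309.60.
EBIT = R$3,429,309.60 − R$1,220,000 = R$2,209,309.60.
After interest of R$547,690.00, pre-tax earnings = R$1,661,619.60.
Degree of combined leverage = contribution ÷ (EBIT − I) = R$3,429,309.60 ÷ R$1,661,619.60 = 2.0638.
%ΔEPS = DCL × %ΔSales = 2.0638 × -10.1% = -20.8%.

-20.8%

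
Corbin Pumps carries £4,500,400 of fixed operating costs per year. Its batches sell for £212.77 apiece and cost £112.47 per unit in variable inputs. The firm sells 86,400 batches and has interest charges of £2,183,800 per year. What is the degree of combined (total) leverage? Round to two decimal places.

Total contribution margin = 86,400 × £100.30 = £8,665,920.00.
EBIT = £8,665,920.00 − £4,500,400 = £4,165,520.00. Interest = £2,183,800.00, so EBIT − I = £1,981,720.00.
Degree of total leverage = total CM / (EBIT − interest) = £8,665,920.00 / £1,981,720.00 = 4.3729.

4.37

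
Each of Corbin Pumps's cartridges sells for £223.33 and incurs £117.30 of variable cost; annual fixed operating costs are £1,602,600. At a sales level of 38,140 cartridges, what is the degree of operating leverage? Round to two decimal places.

At 38,140 units, contribution = 38,140 × £106.03 = £4,043,984.20.
Operating income = contribution − fixed costs = £4,043,984.20 − £1,602,600 = £2,441,384.20.
Degree of operating leverage = £4,043,984.20 / £2,441,384.20 = 1.6564.

1.66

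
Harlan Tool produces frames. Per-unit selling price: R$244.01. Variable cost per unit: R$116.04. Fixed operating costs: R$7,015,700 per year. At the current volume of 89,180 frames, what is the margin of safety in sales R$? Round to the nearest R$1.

Each unit contributes R$244.01 − R$116.04 = R$127.97. Break-even units = R$7,015,700 ÷ R$127.97 = 54,823.01; break-even revenue = 54,823.01 × R$244.01 = R$13,377,361.55.
Actual sales revenue = 89,180 × R$244.01 = R$21,760,811.80.
Margin of safety = R$21,760,811.80 − R$13,377,361.55 = R$8,383,450.

R$8,383,450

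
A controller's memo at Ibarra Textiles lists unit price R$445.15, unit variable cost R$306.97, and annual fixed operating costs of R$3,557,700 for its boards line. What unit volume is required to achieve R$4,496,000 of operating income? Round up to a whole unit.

58,285 boards

Contribution margin per unit = R$445.15 − R$306.97 = R$138.18.
Required volume = (fixed costs + target profit) ÷ CM = (R$3,557,700 + R$4,496,000) ÷ R$138.18 = 58,284.12, so 58,285 boards.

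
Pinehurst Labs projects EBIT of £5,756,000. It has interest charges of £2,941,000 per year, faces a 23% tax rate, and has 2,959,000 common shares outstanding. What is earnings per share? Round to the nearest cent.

Pre-tax income = £5,756,000 − £2,941,000.00 = £2,815,000.00.
Net income = £2,815,000.00 × (1 − 0.23) = £2,167,550.00.
EPS = £2,167,550.00 ÷ 2,959,000 = £0.73.

£0.73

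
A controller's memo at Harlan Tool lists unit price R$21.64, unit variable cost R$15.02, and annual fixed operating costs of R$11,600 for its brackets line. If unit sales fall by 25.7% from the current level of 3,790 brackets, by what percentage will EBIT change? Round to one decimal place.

Total contribution margin = 3,790 × R$6.62 = R$25,089.80.
EBIT = R$25,089.80 − R$11,600 = R$13,489.80.
DOL = contribution ÷ EBIT = R$25,089.80 ÷ R$13,489.80 = 1.8599.
Operating income changes by 1.8599 × -25.7% = -47.8%.

-47.8%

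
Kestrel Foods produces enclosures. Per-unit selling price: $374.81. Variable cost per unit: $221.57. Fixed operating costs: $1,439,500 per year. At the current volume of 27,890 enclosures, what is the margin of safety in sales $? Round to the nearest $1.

$6,932,575

Each unit contributes $374.81 − $221.57 = $153.24. Break-even units = $1,439,500 ÷ $153.24 = 9,393.76; break-even revenue = 9,393.76 × $374.81 = $3,520,875.72.
Current sales = 27,890 × $374.81 = $10,453,450.90.
Margin of safety = $10,453,450.90 − $3,520,875.72 = $6,932,575.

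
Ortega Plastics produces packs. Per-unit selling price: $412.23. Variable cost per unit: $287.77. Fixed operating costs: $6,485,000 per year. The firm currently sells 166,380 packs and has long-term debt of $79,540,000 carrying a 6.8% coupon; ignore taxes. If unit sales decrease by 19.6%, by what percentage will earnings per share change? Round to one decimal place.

Total contribution margin = 166,380 × $124.46 = $20,707,654.80.
Operating income = contribution − fixed costs = $20,707,654.80 − $6,485,000 = $14,222,654.80.
After interest of $5,408,720.00, pre-tax earnings = $8,813,934.80.
Degree of combined leverage = contribution ÷ (EBIT − I) = $20,707,654.80 ÷ $8,813,934.80 = 2.3494.
%ΔEPS = DCL × %ΔSales = 2.3494 × -19.6% = -46.0%.

-46.0%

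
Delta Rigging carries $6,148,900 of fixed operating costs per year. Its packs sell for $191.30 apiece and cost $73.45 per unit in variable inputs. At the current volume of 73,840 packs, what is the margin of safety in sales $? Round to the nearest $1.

Unit CM = price − variable cost = $191.30 − $73.45 = $117.85. Break-even units = $6,148,900 ÷ $117.85 = 52,175.65; break-even revenue = 52,175.65 × $191.30 = $9,981,201.27.
Actual sales revenue = 73,840 × $191.30 = $14,125,592.00.
Margin of safety = $14,125,592.00 − $9,981,201.27 = $4,144,391.

$4,144,391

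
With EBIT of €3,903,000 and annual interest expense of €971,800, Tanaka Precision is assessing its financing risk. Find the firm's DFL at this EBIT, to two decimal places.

Annual interest charges come to €971,800.00.
Degree of financial leverage = EBIT / (EBIT − interest) = €3,903,000 / €2,931,200.00 = 1.3315.

1.33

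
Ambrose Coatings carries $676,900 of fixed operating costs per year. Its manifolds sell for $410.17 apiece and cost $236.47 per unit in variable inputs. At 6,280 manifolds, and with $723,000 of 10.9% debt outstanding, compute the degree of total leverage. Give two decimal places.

3.25

Total contribution margin = 6,280 × $173.70 = $1,090,836.00.
Subtracting fixed costs: EBIT = $1,090,836.00 − $676,900 = $413,936.00. Interest = $78,807.00, so EBIT − I = $335,129.00.
DCL = contribution ÷ (EBIT − I) = $1,090,836.00 ÷ $335,129.00 = 3.2550.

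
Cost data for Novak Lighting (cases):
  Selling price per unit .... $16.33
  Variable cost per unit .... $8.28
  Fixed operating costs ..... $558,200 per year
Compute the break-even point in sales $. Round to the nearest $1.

Contribution margin per unit = $16.33 − $8.28 = $8.05, a CM ratio of $8.05 ÷ $16.33 = 0.4930.
Break-even revenue = fixed costs × price ÷ CM = $558,200 × $16.33 ÷ $8.05 = $1,132,349.

$1,132,349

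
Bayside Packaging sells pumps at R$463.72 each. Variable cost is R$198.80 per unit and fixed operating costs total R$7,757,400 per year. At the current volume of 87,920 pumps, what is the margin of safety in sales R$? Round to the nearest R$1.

R$27,191,591

Unit CM = price − variable cost = R$463.72 − R$198.80 = R$264.92. Break-even units = R$7,757,400 ÷ R$264.92 = 29,282.05; break-even revenue = 29,282.05 × R$463.72 = R$13,578,671.03.
Actual sales revenue = 87,920 × R$463.72 = R$40,770,262.40.
Margin of safety = R$40,770,262.40 − R$13,578,671.03 = R$27,191,591.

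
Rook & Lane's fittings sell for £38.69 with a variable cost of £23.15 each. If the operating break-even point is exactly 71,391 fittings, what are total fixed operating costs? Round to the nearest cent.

Each unit contributes £38.69 − £23.15 = £15.54.
Fixed costs = break-even units × CM = 71,391 × £15.54 = £1,109,416.14.

£1,109,416.14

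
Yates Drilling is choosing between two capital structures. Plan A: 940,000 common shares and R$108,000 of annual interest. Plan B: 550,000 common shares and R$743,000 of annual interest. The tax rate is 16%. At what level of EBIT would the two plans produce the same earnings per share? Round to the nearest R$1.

R$1,638,513

At indifference, (EBIT − 108,000)(1 − t)/940,000 = (EBIT − 743,000)(1 − t)/550,000.
The (1 − t) factor cancels: (EBIT − 108,000) × 550,000 = (EBIT − 743,000) × 940,000.
Solving, EBIT = (743,000·940,000 − 108,000·550,000) / (940,000 − 550,000) = 639,020,000,000 / 390,000 = 1,638,512.82.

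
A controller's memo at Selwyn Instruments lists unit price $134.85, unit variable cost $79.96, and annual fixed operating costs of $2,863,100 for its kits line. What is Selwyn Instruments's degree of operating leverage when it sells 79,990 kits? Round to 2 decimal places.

2.87

Contribution at this volume is 79,990 × $54.89 = $4,390,651.10.
EBIT = $4,390,651.10 − $2,863,100 = $1,527,551.10.
DOL = contribution ÷ EBIT = $4,390,651.10 ÷ $1,527,551.10 = 2.8743.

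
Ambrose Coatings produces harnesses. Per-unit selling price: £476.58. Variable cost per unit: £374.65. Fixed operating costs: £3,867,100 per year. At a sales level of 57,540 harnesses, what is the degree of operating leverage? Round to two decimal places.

Contribution at this volume is 57,540 × £101.93 = £5,865,052.20.
EBIT = £5,865,052.20 − £3,867,100 = £1,997,952.20.
Degree of operating leverage = £5,865,052.20 / £1,997,952.20 = 2.9355.

2.94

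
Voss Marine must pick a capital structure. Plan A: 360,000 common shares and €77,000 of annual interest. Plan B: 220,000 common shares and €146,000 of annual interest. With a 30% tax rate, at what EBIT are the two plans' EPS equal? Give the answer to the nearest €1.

At indifference, (EBIT − 77,000)(1 − t)/360,000 = (EBIT − 146,000)(1 − t)/220,000.
The (1 − t) factor cancels: (EBIT − 77,000) × 220,000 = (EBIT − 146,000) × 360,000.
Solving, EBIT = (146,000·360,000 − 77,000·220,000) / (360,000 − 220,000) = 35,620,000,000 / 140,000 = 254,428.57.

€254,429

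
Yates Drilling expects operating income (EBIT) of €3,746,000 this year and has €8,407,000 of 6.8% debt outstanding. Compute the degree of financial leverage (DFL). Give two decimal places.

Annual interest charges come to €571,676.00.
DFL = EBIT ÷ (EBIT − I) = €3,746,000 ÷ (€3,746,000 − €571,676.00) = €3,746,000 ÷ €3,174,324.00 = 1.1801.

1.18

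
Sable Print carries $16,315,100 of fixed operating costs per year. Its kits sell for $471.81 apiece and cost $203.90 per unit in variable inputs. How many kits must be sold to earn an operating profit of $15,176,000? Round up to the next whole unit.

Unit CM = price − variable cost = $471.81 − $203.90 = $267.91.
Units = (FC + target) / CM = ($16,315,100 + $15,176,000) / $267.91 = 117,543.58, so 117,544 kits.

117,544 kits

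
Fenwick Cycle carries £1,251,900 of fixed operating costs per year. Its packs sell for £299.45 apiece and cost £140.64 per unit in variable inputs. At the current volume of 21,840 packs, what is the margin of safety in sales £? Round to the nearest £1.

£4,179,422

Contribution margin per unit = £299.45 − £140.64 = £158.81. Break-even units = £1,251,900 ÷ £158.81 = 7,883.00; break-even revenue = 7,883.00 × £299.45 = £2,360,565.80.
Actual sales revenue = 21,840 × £299.45 = £6,539,988.00.
Margin of safety = £6,539,988.00 − £2,360,565.80 = £4,179,422.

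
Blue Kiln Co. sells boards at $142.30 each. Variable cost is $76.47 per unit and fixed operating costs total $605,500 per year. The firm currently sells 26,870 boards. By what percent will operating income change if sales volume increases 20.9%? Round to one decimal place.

+31.8%

At 26,870 units, contribution = 26,870 × $65.83 = $1,768,852.10.
EBIT = $1,768,852.10 − $605,500 = $1,163,352.10.
Degree of operating leverage = $1,768,852.10 / $1,163,352.10 = 1.5205.
Operating income changes by 1.5205 × +20.9% = +31.8%.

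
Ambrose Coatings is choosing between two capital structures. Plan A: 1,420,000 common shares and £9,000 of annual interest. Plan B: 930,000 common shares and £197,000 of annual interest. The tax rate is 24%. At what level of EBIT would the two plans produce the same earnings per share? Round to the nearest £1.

At indifference, (EBIT − 9,000)(1 − t)/1,420,000 = (EBIT − 197,000)(1 − t)/930,000.
The (1 − t) factor cancels: (EBIT − 9,000) × 930,000 = (EBIT − 197,000) × 1,420,000.
Solving, EBIT = (197,000·1,420,000 − 9,000·930,000) / (1,420,000 − 930,000) = 271,370,000,000 / 490,000 = 553,816.33.

£553,816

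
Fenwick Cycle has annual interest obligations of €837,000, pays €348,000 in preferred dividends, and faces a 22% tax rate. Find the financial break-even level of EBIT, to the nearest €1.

€1,283,154

Preferred dividends are paid after tax, so their pre-tax equivalent is €348,000 ÷ (1 − 0.22) = €446,153.85.
EPS = 0 when EBIT covers interest plus the pre-tax preferred burden: €837,000 + €446,153.85 = €1,283,153.85.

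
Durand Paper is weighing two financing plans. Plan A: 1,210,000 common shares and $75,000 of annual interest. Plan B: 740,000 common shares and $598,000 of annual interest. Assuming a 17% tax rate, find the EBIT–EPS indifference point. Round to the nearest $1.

Set EPS_A = EPS_B: (EBIT − $75,000)(1 − 0.17) ÷ 1,210,000 = (EBIT − $598,000)(1 − 0.17) ÷ 740,000.
The (1 − t) factor cancels: (EBIT − 75,000) × 740,000 = (EBIT − 598,000) × 1,210,000.
Solving, EBIT = (598,000·1,210,000 − 75,000·740,000) / (1,210,000 − 740,000) = 668,080,000,000 / 470,000 = 1,421,446.81.

$1,421,447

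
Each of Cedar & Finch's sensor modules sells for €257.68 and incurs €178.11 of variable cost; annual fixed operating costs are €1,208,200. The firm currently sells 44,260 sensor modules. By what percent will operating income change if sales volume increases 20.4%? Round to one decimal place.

Total contribution margin = 44,260 × €79.57 = €3,521,768.20.
Subtracting fixed costs: EBIT = €3,521,768.20 − €1,208,200 = €2,313,568.20.
DOL = contribution ÷ EBIT = €3,521,768.20 ÷ €2,313,568.20 = 1.5222.
So EBIT moves 1.5222 × (+20.4%) = +31.1%.

+31.1%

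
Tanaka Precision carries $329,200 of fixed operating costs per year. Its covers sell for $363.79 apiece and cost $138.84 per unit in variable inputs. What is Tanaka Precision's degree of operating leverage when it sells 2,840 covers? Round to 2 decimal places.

2.06

Contribution at this volume is 2,840 × $224.95 = $638,858.00.
EBIT = $638,858.00 − $329,200 = $309,658.00.
DOL = contribution ÷ EBIT = $638,858.00 ÷ $309,658.00 = 2.0631.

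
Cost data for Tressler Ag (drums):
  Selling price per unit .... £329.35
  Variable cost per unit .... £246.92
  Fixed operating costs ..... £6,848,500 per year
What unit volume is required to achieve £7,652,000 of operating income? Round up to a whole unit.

175,913 drums

Contribution margin per unit = £329.35 − £246.92 = £82.43.
Units = (FC + target) / CM = (£6,848,500 + £7,652,000) / £82.43 = 175,912.90, so 175,913 drums.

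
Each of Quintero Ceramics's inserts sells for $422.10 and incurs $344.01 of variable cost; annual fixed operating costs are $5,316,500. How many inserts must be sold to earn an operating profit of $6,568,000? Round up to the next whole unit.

Each unit contributes $422.10 − $344.01 = $78.09.
Need Q such that Q × $78.09 − $5,316,500 = $6,568,000, i.e. Q = $11,884,500 / $78.09 = 152,189.78 → 152,190.

152,190 inserts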